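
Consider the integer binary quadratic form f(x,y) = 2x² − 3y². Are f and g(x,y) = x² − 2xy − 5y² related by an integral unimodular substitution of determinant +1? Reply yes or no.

D₁ = 24, D₂ = 24
river cycle of f (length 2): (2, 4, -1), (-1, 4, 2)
river cycle of g (length 2): (1, 4, -2), (-2, 4, 1)
cycles differ ⇒ inequivalent

no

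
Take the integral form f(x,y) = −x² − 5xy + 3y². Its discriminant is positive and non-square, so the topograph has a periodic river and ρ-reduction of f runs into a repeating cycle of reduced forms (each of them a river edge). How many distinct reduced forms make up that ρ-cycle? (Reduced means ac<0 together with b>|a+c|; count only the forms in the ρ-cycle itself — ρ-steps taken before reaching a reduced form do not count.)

D = 37, ⌊√D⌋ = 6
descent: ρ → (3,5,-1)  [lands on river]
river: ρ → (-1,5,3)
river: ρ → (3,1,-3)
river: ρ → (-3,5,1)
river: ρ → (1,5,-3)
river: ρ → (-3,1,3)
ρ-cycle length = 6 (tail of 1 descent step not counted)

6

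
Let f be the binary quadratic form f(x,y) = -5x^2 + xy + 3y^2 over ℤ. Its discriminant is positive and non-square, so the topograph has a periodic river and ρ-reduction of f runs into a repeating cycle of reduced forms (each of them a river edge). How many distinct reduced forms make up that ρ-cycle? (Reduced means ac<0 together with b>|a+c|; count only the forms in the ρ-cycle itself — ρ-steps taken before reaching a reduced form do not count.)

D = 61, ⌊√D⌋ = 7
descent: ρ → (3,5,-3)  [lands on river]
river: ρ → (-3,7,1)
river: ρ → (1,7,-3)
river: ρ → (-3,5,3)
river: ρ → (3,7,-1)
river: ρ → (-1,7,3)
ρ-cycle length = 6 (tail of 1 descent step not counted)

6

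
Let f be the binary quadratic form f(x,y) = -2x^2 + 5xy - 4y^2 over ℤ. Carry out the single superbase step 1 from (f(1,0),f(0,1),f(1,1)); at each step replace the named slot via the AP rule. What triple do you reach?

start (-2,-4,-1) = (f(1,0),f(0,1),f(1,1))
replace slot 1: 2·((-4)+(-1)) − (-2) = -8 → (-8,-4,-1)

-8,-4,-1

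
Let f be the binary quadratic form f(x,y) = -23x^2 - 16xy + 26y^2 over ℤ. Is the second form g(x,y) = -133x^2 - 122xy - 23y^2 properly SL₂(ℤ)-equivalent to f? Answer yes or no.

D₁ = 2648, D₂ = 2648
river cycle of f (length 22): (26, 16, -23), (-23, 30, 19), (19, 46, -7), (-7, 38, 43), (43, 48, -2), (-2, 48, 43), (43, 38, -7), (-7, 46, 19), (19, 30, -23), (-23, 16, 26), … (12 more)
river cycle of g (length 22): (-23, 30, 19), (19, 46, -7), (-7, 38, 43), (43, 48, -2), (-2, 48, 43), (43, 38, -7), (-7, 46, 19), (19, 30, -23), (-23, 16, 26), (26, 36, -13), … (12 more)
cycles coincide ⇒ equivalent

yes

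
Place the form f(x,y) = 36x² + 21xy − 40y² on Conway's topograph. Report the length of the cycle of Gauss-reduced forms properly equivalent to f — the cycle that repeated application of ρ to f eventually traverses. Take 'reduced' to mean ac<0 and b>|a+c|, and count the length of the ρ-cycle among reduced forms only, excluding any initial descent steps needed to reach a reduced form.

D = 6201, ⌊√D⌋ = 78
river: ρ → (-40,59,17)
river: ρ → (17,77,-4)
river: ρ → (-4,75,36)
river: ρ → (36,69,-10)
river: ρ → (-10,71,29)
river: ρ → (29,45,-36)
river: ρ → (-36,27,38)
river: ρ → (38,49,-25)
river: ρ → (-25,51,36)
river: ρ → (36,21,-40)
ρ-cycle length = 10 (tail of 0 descent steps not counted)

10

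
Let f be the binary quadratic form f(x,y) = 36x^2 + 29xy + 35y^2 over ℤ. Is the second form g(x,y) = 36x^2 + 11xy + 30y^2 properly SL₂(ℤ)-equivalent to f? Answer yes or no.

D₁ = -4199, D₂ = -4199
f: flip: (36,29,35)→(35,-29,36)
f: reduced (well bottom): (35,-29,36) with a≤c, −a<b≤a
g: flip: (36,11,30)→(30,-11,36)
g: reduced (well bottom): (30,-11,36) with a≤c, −a<b≤a
reduced forms (35, -29, 36) vs (30, -11, 36) ⇒ inequivalent

no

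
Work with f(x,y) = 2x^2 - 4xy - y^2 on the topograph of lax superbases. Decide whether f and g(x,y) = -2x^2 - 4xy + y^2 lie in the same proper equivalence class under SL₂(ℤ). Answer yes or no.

D₁ = 24, D₂ = 24
river cycle of f (length 2): (-1, 4, 2), (2, 4, -1)
river cycle of g (length 2): (1, 4, -2), (-2, 4, 1)
cycles differ ⇒ inequivalent

no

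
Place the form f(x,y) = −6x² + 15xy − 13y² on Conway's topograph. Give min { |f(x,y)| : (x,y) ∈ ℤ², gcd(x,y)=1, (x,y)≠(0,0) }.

translate: b→-3 (≡-15 mod 12), so (6,-15,13)→(6,-3,4)
flip: (6,-3,4)→(4,3,6)
reduced (well bottom): (4,3,6) with a≤c, −a<b≤a
well minimum |f| = |-4| = 4 (negative-definite)

4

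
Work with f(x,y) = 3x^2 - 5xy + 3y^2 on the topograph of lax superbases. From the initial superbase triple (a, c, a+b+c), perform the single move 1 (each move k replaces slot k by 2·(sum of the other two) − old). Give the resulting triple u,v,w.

start (3,3,1) = (f(1,0),f(0,1),f(1,1))
replace slot 1: 2·(3+1) − 3 = 5 → (5,3,1)

5,3,1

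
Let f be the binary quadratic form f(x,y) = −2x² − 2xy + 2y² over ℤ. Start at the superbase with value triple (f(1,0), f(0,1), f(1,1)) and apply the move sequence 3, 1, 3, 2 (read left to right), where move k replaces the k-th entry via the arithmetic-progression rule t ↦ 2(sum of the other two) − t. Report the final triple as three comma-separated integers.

start (-2,2,-2) = (f(1,0),f(0,1),f(1,1))
replace slot 3: 2·((-2)+2) − (-2) = 2 → (-2,2,2)
replace slot 1: 2·(2+2) − (-2) = 10 → (10,2,2)
replace slot 3: 2·(10+2) − 2 = 22 → (10,2,22)
replace slot 2: 2·(10+22) − 2 = 62 → (10,62,22)

10,62,22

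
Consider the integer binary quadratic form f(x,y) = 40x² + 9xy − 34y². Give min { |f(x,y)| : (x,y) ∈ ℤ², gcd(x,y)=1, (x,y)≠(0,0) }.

river: ρ → (-34,59,15)
river: ρ → (15,61,-30)
river: ρ → (-30,59,17)
river: ρ → (17,43,-54)
river: ρ → (-54,65,6)
river: ρ → (6,67,-43)
river: ρ → (-43,19,30)
river: ρ → (30,41,-32)
river: ρ → (-32,23,39)
river: ρ → (39,55,-16)
river: ρ → (-16,73,3)
river: ρ → (3,71,-40)
river: ρ → (-40,9,34)
river: ρ → (34,59,-15)
river: ρ → (-15,61,30)
river: ρ → (30,59,-17)
river: ρ → (-17,43,54)
river: ρ → (54,65,-6)
river: ρ → (-6,67,43)
river: ρ → (43,19,-30)
river: ρ → (-30,41,32)
river: ρ → (32,23,-39)
river: ρ → (-39,55,16)
river: ρ → (16,73,-3)
river: ρ → (-3,71,40)
river: ρ → (40,9,-34)
closes: descent 0, river 26
min |a| on river = 3

3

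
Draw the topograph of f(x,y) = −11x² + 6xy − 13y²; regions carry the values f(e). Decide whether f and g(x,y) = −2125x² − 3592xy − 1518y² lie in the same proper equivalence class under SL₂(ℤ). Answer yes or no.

D₁ = -536, D₂ = -536
f is negative-definite; reduce −f:
−f: reduced (well bottom): (11,-6,13) with a≤c, −a<b≤a
flip sign back: reduced form of f is (-11,6,-13)
g is negative-definite; reduce −g:
−g: translate: b→-658 (≡3592 mod 4250), so (2125,3592,1518)→(2125,-658,51)
−g: flip: (2125,-658,51)→(51,658,2125)
−g: translate: b→46 (≡658 mod 102), so (51,658,2125)→(51,46,13)
−g: flip: (51,46,13)→(13,-46,51)
−g: translate: b→6 (≡-46 mod 26), so (13,-46,51)→(13,6,11)
−g: flip: (13,6,11)→(11,-6,13)
−g: reduced (well bottom): (11,-6,13) with a≤c, −a<b≤a
flip sign back: reduced form of g is (-11,6,-13)
reduced forms (-11, 6, -13) vs (-11, 6, -13) ⇒ equivalent

yes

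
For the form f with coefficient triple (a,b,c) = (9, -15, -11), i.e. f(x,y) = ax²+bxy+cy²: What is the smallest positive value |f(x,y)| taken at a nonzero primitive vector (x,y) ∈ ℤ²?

descent: ρ → (-11,15,9)  [lands on river]
river: ρ → (9,21,-5)
river: ρ → (-5,19,13)
river: ρ → (13,7,-11)
closes: descent 1, river 4
min |a| on river = 5

5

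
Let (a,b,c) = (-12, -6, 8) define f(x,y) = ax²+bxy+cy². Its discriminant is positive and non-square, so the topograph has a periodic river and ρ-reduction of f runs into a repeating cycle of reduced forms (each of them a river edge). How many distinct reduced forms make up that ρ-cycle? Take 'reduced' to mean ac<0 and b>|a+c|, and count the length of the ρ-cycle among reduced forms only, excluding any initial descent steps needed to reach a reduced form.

D = 420, ⌊√D⌋ = 20
descent: ρ → (8,6,-12)  [lands on river]
river: ρ → (-12,18,2)
river: ρ → (2,18,-12)
river: ρ → (-12,6,8)
river: ρ → (8,10,-10)
river: ρ → (-10,10,8)
ρ-cycle length = 6 (tail of 1 descent step not counted)

6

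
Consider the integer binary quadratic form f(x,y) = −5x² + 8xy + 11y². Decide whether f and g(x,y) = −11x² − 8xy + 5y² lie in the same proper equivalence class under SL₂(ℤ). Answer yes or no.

D₁ = 284, D₂ = 284
river cycle of f (length 8): (11, 14, -2), (-2, 14, 11), (11, 8, -5), (-5, 12, 7), (7, 16, -1), (-1, 16, 7), (7, 12, -5), (-5, 8, 11)
river cycle of g (length 8): (5, 8, -11), (-11, 14, 2), (2, 14, -11), (-11, 8, 5), (5, 12, -7), (-7, 16, 1), (1, 16, -7), (-7, 12, 5)
cycles differ ⇒ inequivalent

no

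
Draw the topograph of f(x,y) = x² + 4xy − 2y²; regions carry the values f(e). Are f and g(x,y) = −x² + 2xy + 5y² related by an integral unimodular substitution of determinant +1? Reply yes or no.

D₁ = 24, D₂ = 24
river cycle of f (length 2): (-2, 4, 1), (1, 4, -2)
river cycle of g (length 2): (-1, 4, 2), (2, 4, -1)
cycles differ ⇒ inequivalent

no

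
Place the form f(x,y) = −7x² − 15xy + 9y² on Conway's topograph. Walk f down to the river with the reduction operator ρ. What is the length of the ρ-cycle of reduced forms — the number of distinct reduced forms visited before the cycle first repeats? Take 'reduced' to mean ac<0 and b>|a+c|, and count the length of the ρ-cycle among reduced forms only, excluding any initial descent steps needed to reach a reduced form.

D = 477, ⌊√D⌋ = 21
descent: ρ → (9,15,-7)  [lands on river]
river: ρ → (-7,13,11)
river: ρ → (11,9,-9)
river: ρ → (-9,9,11)
river: ρ → (11,13,-7)
river: ρ → (-7,15,9)
river: ρ → (9,21,-1)
river: ρ → (-1,21,9)
ρ-cycle length = 8 (tail of 1 descent step not counted)

8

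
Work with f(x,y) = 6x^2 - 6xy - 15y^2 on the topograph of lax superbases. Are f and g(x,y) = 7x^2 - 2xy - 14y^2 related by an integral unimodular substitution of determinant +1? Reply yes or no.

D₁ = 396, D₂ = 396
river cycle of f (length 2): (6, 18, -3), (-3, 18, 6)
river cycle of g (length 4): (7, 12, -9), (-9, 6, 10), (10, 14, -5), (-5, 16, 7)
cycles differ ⇒ inequivalent

no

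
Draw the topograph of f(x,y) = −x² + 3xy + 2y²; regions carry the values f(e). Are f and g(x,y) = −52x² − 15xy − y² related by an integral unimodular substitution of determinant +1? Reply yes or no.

D₁ = 17, D₂ = 17
river cycle of f (length 6): (2, 1, -2), (-2, 3, 1), (1, 3, -2), (-2, 1, 2), (2, 3, -1), (-1, 3, 2)
river cycle of g (length 6): (-1, 3, 2), (2, 1, -2), (-2, 3, 1), (1, 3, -2), (-2, 1, 2), (2, 3, -1)
cycles coincide ⇒ equivalent

yes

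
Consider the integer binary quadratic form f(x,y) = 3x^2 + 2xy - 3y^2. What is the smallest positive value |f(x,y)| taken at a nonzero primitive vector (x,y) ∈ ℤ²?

river: ρ → (-3,4,2)
river: ρ → (2,4,-3)
river: ρ → (-3,2,3)
river: ρ → (3,4,-2)
river: ρ → (-2,4,3)
river: ρ → (3,2,-3)
closes: descent 0, river 6
min |a| on river = 2

2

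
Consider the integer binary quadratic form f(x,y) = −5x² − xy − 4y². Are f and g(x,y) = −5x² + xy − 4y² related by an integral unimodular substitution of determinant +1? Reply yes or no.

D₁ = -79, D₂ = -79
f is negative-definite; reduce −f:
−f: flip: (5,1,4)→(4,-1,5)
−f: reduced (well bottom): (4,-1,5) with a≤c, −a<b≤a
flip sign back: reduced form of f is (-4,1,-5)
g is negative-definite; reduce −g:
−g: flip: (5,-1,4)→(4,1,5)
−g: reduced (well bottom): (4,1,5) with a≤c, −a<b≤a
flip sign back: reduced form of g is (-4,-1,-5)
reduced forms (-4, 1, -5) vs (-4, -1, -5) ⇒ inequivalent

no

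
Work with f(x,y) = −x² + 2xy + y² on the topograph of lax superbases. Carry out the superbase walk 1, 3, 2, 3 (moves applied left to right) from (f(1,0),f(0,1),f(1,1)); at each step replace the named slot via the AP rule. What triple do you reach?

start (-1,1,2) = (f(1,0),f(0,1),f(1,1))
replace slot 1: 2·(1+2) − (-1) = 7 → (7,1,2)
replace slot 3: 2·(7+1) − 2 = 14 → (7,1,14)
replace slot 2: 2·(7+14) − 1 = 41 → (7,41,14)
replace slot 3: 2·(7+41) − 14 = 82 → (7,41,82)

7,41,82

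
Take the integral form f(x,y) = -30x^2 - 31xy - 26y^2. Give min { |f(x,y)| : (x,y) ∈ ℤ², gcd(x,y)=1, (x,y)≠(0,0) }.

translate: b→-29 (≡31 mod 60), so (30,31,26)→(30,-29,25)
flip: (30,-29,25)→(25,29,30)
translate: b→-21 (≡29 mod 50), so (25,29,30)→(25,-21,26)
reduced (well bottom): (25,-21,26) with a≤c, −a<b≤a
well minimum |f| = |-25| = 25 (negative-definite)

25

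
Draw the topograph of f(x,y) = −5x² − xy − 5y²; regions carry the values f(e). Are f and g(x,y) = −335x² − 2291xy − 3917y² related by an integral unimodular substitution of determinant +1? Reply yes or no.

D₁ = -99, D₂ = -99
f is negative-definite; reduce −f:
−f: reduced (well bottom): (5,1,5) with a≤c, −a<b≤a
flip sign back: reduced form of f is (-5,-1,-5)
g is negative-definite; reduce −g:
−g: translate: b→281 (≡2291 mod 670), so (335,2291,3917)→(335,281,59)
−g: flip: (335,281,59)→(59,-281,335)
−g: translate: b→-45 (≡-281 mod 118), so (59,-281,335)→(59,-45,9)
−g: flip: (59,-45,9)→(9,45,59)
−g: translate: b→9 (≡45 mod 18), so (9,45,59)→(9,9,5)
−g: flip: (9,9,5)→(5,-9,9)
−g: translate: b→1 (≡-9 mod 10), so (5,-9,9)→(5,1,5)
−g: reduced (well bottom): (5,1,5) with a≤c, −a<b≤a
flip sign back: reduced form of g is (-5,-1,-5)
reduced forms (-5, -1, -5) vs (-5, -1, -5) ⇒ equivalent

yes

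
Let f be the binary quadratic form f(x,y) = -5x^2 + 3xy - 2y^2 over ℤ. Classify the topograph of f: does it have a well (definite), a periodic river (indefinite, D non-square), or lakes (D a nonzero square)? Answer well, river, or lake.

D = b²−4ac = 3² − 4·(-5)·(-2) = -31
D < 0 ⇒ definite ⇒ every region one sign ⇒ single well

well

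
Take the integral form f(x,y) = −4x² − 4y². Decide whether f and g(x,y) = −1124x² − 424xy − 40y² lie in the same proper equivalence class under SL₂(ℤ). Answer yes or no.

D₁ = -64, D₂ = -64
f is negative-definite; reduce −f:
−f: reduced (well bottom): (4,0,4) with a≤c, −a<b≤a
flip sign back: reduced form of f is (-4,0,-4)
g is negative-definite; reduce −g:
−g: flip: (1124,424,40)→(40,-424,1124)
−g: translate: b→-24 (≡-424 mod 80), so (40,-424,1124)→(40,-24,4)
−g: flip: (40,-24,4)→(4,24,40)
−g: translate: b→0 (≡24 mod 8), so (4,24,40)→(4,0,4)
−g: reduced (well bottom): (4,0,4) with a≤c, −a<b≤a
flip sign back: reduced form of g is (-4,0,-4)
reduced forms (-4, 0, -4) vs (-4, 0, -4) ⇒ equivalent

yes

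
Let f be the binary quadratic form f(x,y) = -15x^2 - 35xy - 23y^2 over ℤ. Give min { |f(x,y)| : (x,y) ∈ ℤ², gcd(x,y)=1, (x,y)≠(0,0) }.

translate: b→5 (≡35 mod 30), so (15,35,23)→(15,5,3)
flip: (15,5,3)→(3,-5,15)
translate: b→1 (≡-5 mod 6), so (3,-5,15)→(3,1,13)
reduced (well bottom): (3,1,13) with a≤c, −a<b≤a
well minimum |f| = |-3| = 3 (negative-definite)

3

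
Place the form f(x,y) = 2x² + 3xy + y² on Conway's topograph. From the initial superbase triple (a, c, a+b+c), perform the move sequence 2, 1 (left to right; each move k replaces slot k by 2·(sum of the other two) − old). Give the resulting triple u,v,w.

start (2,1,6) = (f(1,0),f(0,1),f(1,1))
replace slot 2: 2·(2+6) − 1 = 15 → (2,15,6)
replace slot 1: 2·(15+6) − 2 = 40 → (40,15,6)

40,15,6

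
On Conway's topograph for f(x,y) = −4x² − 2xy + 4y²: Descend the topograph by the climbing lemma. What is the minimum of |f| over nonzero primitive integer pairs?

descent: ρ → (4,2,-4)  [lands on river]
river: ρ → (-4,6,2)
river: ρ → (2,6,-4)
river: ρ → (-4,2,4)
river: ρ → (4,6,-2)
river: ρ → (-2,6,4)
closes: descent 1, river 6
min |a| on river = 2

2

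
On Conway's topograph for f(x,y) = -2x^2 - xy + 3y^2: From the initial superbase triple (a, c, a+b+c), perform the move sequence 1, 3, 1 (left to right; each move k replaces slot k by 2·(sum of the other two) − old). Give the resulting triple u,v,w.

start (-2,3,0) = (f(1,0),f(0,1),f(1,1))
replace slot 1: 2·(3+0) − (-2) = 8 → (8,3,0)
replace slot 3: 2·(8+3) − 0 = 22 → (8,3,22)
replace slot 1: 2·(3+22) − 8 = 42 → (42,3,22)

42,3,22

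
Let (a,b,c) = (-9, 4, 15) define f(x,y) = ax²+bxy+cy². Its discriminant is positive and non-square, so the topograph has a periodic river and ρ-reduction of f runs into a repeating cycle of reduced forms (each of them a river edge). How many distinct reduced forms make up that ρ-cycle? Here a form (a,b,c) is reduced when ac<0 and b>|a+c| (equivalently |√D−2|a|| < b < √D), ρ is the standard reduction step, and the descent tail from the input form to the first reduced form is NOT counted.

D = 556, ⌊√D⌋ = 23
descent: ρ → (15,-4,-9)
descent: ρ → (-9,22,2)  [lands on river]
river: ρ → (2,22,-9)
river: ρ → (-9,14,10)
river: ρ → (10,6,-13)
river: ρ → (-13,20,3)
river: ρ → (3,22,-6)
river: ρ → (-6,14,15)
river: ρ → (15,16,-5)
river: ρ → (-5,14,18)
river: ρ → (18,22,-1)
river: ρ → (-1,22,18)
river: ρ → (18,14,-5)
river: ρ → (-5,16,15)
river: ρ → (15,14,-6)
river: ρ → (-6,22,3)
river: ρ → (3,20,-13)
river: ρ → (-13,6,10)
river: ρ → (10,14,-9)
ρ-cycle length = 18 (tail of 2 descent steps not counted)

18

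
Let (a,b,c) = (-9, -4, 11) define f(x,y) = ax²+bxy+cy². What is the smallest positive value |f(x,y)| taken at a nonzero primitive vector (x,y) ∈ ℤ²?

descent: ρ → (11,4,-9)  [lands on river]
river: ρ → (-9,14,6)
river: ρ → (6,10,-13)
river: ρ → (-13,16,3)
river: ρ → (3,20,-1)
river: ρ → (-1,20,3)
river: ρ → (3,16,-13)
river: ρ → (-13,10,6)
river: ρ → (6,14,-9)
river: ρ → (-9,4,11)
river: ρ → (11,18,-2)
river: ρ → (-2,18,11)
closes: descent 1, river 12
min |a| on river = 1

1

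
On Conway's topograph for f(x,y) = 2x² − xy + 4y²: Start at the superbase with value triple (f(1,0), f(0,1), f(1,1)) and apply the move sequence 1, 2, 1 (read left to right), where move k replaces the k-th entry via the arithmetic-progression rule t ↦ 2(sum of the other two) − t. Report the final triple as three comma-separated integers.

start (2,4,5) = (f(1,0),f(0,1),f(1,1))
replace slot 1: 2·(4+5) − 2 = 16 → (16,4,5)
replace slot 2: 2·(16+5) − 4 = 38 → (16,38,5)
replace slot 1: 2·(38+5) − 16 = 70 → (70,38,5)

70,38,5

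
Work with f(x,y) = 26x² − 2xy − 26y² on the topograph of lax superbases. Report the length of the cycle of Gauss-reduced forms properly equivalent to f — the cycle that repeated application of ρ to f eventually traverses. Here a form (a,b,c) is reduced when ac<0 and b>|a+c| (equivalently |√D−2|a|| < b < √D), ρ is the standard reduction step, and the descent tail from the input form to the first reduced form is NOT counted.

D = 2708, ⌊√D⌋ = 52
descent: ρ → (-26,2,26)  [lands on river]
river: ρ → (26,50,-2)
river: ρ → (-2,50,26)
river: ρ → (26,2,-26)
river: ρ → (-26,50,2)
river: ρ → (2,50,-26)
ρ-cycle length = 6 (tail of 1 descent step not counted)

6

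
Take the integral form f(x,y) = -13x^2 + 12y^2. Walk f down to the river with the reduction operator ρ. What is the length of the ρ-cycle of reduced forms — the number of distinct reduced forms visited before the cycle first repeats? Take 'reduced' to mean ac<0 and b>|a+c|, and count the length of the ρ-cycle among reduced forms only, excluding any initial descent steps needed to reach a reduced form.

D = 624, ⌊√D⌋ = 24
descent: ρ → (12,24,-1)  [lands on river]
river: ρ → (-1,24,12)
ρ-cycle length = 2 (tail of 1 descent step not counted)

2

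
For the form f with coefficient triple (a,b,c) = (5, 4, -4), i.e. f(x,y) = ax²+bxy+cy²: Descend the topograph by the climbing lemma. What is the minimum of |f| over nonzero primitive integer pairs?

river: ρ → (-4,4,5)
river: ρ → (5,6,-3)
river: ρ → (-3,6,5)
river: ρ → (5,4,-4)
closes: descent 0, river 4
min |a| on river = 3

3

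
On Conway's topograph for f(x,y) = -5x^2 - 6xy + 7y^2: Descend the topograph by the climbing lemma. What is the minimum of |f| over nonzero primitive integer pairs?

descent: ρ → (7,6,-5)  [lands on river]
river: ρ → (-5,4,8)
river: ρ → (8,12,-1)
river: ρ → (-1,12,8)
river: ρ → (8,4,-5)
river: ρ → (-5,6,7)
river: ρ → (7,8,-4)
river: ρ → (-4,8,7)
closes: descent 1, river 8
min |a| on river = 1

1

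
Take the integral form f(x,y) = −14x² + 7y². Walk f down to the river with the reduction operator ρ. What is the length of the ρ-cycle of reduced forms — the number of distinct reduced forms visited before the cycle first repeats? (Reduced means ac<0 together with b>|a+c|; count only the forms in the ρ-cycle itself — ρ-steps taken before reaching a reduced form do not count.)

D = 392, ⌊√D⌋ = 19
descent: ρ → (7,14,-7)  [lands on river]
river: ρ → (-7,14,7)
ρ-cycle length = 2 (tail of 1 descent step not counted)

2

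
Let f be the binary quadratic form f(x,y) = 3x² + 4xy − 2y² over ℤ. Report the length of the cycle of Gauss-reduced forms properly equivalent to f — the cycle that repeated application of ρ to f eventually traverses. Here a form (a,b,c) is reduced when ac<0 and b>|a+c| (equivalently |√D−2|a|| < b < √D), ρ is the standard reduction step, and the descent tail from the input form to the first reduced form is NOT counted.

D = 40, ⌊√D⌋ = 6
river: ρ → (-2,4,3)
river: ρ → (3,2,-3)
river: ρ → (-3,4,2)
river: ρ → (2,4,-3)
river: ρ → (-3,2,3)
river: ρ → (3,4,-2)
ρ-cycle length = 6 (tail of 0 descent steps not counted)

6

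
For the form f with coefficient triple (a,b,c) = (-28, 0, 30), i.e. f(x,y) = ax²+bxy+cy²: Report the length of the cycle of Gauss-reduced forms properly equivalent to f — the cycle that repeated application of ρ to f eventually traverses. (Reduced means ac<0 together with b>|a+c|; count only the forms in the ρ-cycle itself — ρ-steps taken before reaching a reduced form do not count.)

D = 3360, ⌊√D⌋ = 57
descent: ρ → (30,0,-28)
descent: ρ → (-28,56,2)  [lands on river]
river: ρ → (2,56,-28)
ρ-cycle length = 2 (tail of 2 descent steps not counted)

2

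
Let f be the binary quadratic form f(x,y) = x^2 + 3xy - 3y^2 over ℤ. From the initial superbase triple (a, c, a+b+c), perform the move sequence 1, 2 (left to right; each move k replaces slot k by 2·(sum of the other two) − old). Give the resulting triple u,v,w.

start (1,-3,1) = (f(1,0),f(0,1),f(1,1))
replace slot 1: 2·((-3)+1) − 1 = -5 → (-5,-3,1)
replace slot 2: 2·((-5)+1) − (-3) = -5 → (-5,-5,1)

-5,-5,1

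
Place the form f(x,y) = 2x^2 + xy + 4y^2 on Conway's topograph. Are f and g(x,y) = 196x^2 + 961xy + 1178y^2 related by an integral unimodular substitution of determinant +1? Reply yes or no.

D₁ = -31, D₂ = -31
f: reduced (well bottom): (2,1,4) with a≤c, −a<b≤a
g: translate: b→177 (≡961 mod 392), so (196,961,1178)→(196,177,40)
g: flip: (196,177,40)→(40,-177,196)
g: translate: b→-17 (≡-177 mod 80), so (40,-177,196)→(40,-17,2)
g: flip: (40,-17,2)→(2,17,40)
g: translate: b→1 (≡17 mod 4), so (2,17,40)→(2,1,4)
g: reduced (well bottom): (2,1,4) with a≤c, −a<b≤a
reduced forms (2, 1, 4) vs (2, 1, 4) ⇒ equivalent

yes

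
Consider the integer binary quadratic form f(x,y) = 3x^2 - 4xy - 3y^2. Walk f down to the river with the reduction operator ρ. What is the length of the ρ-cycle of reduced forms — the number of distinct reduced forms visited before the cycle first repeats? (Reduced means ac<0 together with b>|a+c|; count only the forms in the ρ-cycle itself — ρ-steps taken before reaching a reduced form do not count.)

D = 52, ⌊√D⌋ = 7
descent: ρ → (-3,4,3)  [lands on river]
river: ρ → (3,2,-4)
river: ρ → (-4,6,1)
river: ρ → (1,6,-4)
river: ρ → (-4,2,3)
river: ρ → (3,4,-3)
river: ρ → (-3,2,4)
river: ρ → (4,6,-1)
river: ρ → (-1,6,4)
river: ρ → (4,2,-3)
ρ-cycle length = 10 (tail of 1 descent step not counted)

10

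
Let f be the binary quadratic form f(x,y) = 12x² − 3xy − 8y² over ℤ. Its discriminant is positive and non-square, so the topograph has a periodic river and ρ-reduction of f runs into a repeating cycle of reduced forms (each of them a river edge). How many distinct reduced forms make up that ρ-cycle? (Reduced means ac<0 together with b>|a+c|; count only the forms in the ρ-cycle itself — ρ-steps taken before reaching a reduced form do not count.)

D = 393, ⌊√D⌋ = 19
descent: ρ → (-8,19,1)  [lands on river]
river: ρ → (1,19,-8)
river: ρ → (-8,13,7)
river: ρ → (7,15,-6)
river: ρ → (-6,9,13)
river: ρ → (13,17,-2)
river: ρ → (-2,19,4)
river: ρ → (4,13,-14)
river: ρ → (-14,15,3)
river: ρ → (3,15,-14)
river: ρ → (-14,13,4)
river: ρ → (4,19,-2)
river: ρ → (-2,17,13)
river: ρ → (13,9,-6)
river: ρ → (-6,15,7)
river: ρ → (7,13,-8)
ρ-cycle length = 16 (tail of 1 descent step not counted)

16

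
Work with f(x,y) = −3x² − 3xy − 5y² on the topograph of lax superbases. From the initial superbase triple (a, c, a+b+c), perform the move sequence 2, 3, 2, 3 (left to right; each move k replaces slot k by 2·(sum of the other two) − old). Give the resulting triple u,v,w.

start (-3,-5,-11) = (f(1,0),f(0,1),f(1,1))
replace slot 2: 2·((-3)+(-11)) − (-5) = -23 → (-3,-23,-11)
replace slot 3: 2·((-3)+(-23)) − (-11) = -41 → (-3,-23,-41)
replace slot 2: 2·((-3)+(-41)) − (-23) = -65 → (-3,-65,-41)
replace slot 3: 2·((-3)+(-65)) − (-41) = -95 → (-3,-65,-95)

-3,-65,-95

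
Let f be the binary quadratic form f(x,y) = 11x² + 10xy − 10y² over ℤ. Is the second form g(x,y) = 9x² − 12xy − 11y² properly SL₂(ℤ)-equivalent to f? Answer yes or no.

D₁ = 540, D₂ = 540
river cycle of f (length 8): (-10, 10, 11), (11, 12, -9), (-9, 6, 14), (14, 22, -1), (-1, 22, 14), (14, 6, -9), (-9, 12, 11), (11, 10, -10)
river cycle of g (length 8): (-11, 12, 9), (9, 6, -14), (-14, 22, 1), (1, 22, -14), (-14, 6, 9), (9, 12, -11), (-11, 10, 10), (10, 10, -11)
cycles differ ⇒ inequivalent

no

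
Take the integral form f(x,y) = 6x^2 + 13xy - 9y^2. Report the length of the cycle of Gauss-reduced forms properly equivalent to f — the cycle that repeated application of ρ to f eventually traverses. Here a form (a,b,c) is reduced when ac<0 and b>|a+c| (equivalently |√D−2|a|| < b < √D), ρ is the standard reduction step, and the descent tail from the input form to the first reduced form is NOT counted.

D = 385, ⌊√D⌋ = 19
river: ρ → (-9,5,10)
river: ρ → (10,15,-4)
river: ρ → (-4,17,6)
river: ρ → (6,19,-1)
river: ρ → (-1,19,6)
river: ρ → (6,17,-4)
river: ρ → (-4,15,10)
river: ρ → (10,5,-9)
river: ρ → (-9,13,6)
river: ρ → (6,11,-11)
river: ρ → (-11,11,6)
river: ρ → (6,13,-9)
ρ-cycle length = 12 (tail of 0 descent steps not counted)

12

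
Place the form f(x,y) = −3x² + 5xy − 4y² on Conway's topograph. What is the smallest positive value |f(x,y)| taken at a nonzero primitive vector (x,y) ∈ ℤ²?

translate: b→1 (≡-5 mod 6), so (3,-5,4)→(3,1,2)
flip: (3,1,2)→(2,-1,3)
reduced (well bottom): (2,-1,3) with a≤c, −a<b≤a
well minimum |f| = |-2| = 2 (negative-definite)

2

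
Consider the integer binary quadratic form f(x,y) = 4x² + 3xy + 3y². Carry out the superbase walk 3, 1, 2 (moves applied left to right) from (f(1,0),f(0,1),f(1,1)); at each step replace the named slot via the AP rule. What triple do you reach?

start (4,3,10) = (f(1,0),f(0,1),f(1,1))
replace slot 3: 2·(4+3) − 10 = 4 → (4,3,4)
replace slot 1: 2·(3+4) − 4 = 10 → (10,3,4)
replace slot 2: 2·(10+4) − 3 = 25 → (10,25,4)

10,25,4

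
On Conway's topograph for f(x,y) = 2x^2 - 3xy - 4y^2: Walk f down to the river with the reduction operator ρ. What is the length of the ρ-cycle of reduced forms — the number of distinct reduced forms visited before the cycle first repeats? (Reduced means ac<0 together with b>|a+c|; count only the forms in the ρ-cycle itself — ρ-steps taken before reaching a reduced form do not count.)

D = 41, ⌊√D⌋ = 6
descent: ρ → (-4,3,2)  [lands on river]
river: ρ → (2,5,-2)
river: ρ → (-2,3,4)
river: ρ → (4,5,-1)
river: ρ → (-1,5,4)
river: ρ → (4,3,-2)
river: ρ → (-2,5,2)
river: ρ → (2,3,-4)
river: ρ → (-4,5,1)
river: ρ → (1,5,-4)
ρ-cycle length = 10 (tail of 1 descent step not counted)

10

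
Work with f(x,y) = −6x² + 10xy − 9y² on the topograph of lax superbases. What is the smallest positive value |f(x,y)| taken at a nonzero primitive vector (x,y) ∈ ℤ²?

translate: b→2 (≡-10 mod 12), so (6,-10,9)→(6,2,5)
flip: (6,2,5)→(5,-2,6)
reduced (well bottom): (5,-2,6) with a≤c, −a<b≤a
well minimum |f| = |-5| = 5 (negative-definite)

5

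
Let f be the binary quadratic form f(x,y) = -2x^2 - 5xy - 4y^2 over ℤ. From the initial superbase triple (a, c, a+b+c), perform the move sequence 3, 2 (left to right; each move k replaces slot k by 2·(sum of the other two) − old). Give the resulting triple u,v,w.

start (-2,-4,-11) = (f(1,0),f(0,1),f(1,1))
replace slot 3: 2·((-2)+(-4)) − (-11) = -1 → (-2,-4,-1)
replace slot 2: 2·((-2)+(-1)) − (-4) = -2 → (-2,-2,-1)

-2,-2,-1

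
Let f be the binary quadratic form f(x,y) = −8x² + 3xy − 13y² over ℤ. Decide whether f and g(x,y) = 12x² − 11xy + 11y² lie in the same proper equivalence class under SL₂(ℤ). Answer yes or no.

D₁ = -407, D₂ = -407
f is negative-definite; reduce −f:
−f: reduced (well bottom): (8,-3,13) with a≤c, −a<b≤a
flip sign back: reduced form of f is (-8,3,-13)
g: flip: (12,-11,11)→(11,11,12)
g: reduced (well bottom): (11,11,12) with a≤c, −a<b≤a
reduced forms (-8, 3, -13) vs (11, 11, 12) ⇒ inequivalent

no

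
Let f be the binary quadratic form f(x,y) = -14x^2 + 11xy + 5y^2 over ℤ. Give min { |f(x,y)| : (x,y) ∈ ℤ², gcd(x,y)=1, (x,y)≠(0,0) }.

river: ρ → (5,19,-2)
river: ρ → (-2,17,14)
river: ρ → (14,11,-5)
river: ρ → (-5,19,2)
river: ρ → (2,17,-14)
river: ρ → (-14,11,5)
closes: descent 0, river 6
min |a| on river = 2

2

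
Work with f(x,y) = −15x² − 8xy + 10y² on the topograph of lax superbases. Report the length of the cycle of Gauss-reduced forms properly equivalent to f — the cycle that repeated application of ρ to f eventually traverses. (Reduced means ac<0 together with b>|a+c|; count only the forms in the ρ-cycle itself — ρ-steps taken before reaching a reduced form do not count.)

D = 664, ⌊√D⌋ = 25
descent: ρ → (10,8,-15)  [lands on river]
river: ρ → (-15,22,3)
river: ρ → (3,20,-22)
river: ρ → (-22,24,1)
river: ρ → (1,24,-22)
river: ρ → (-22,20,3)
river: ρ → (3,22,-15)
river: ρ → (-15,8,10)
river: ρ → (10,12,-13)
river: ρ → (-13,14,9)
river: ρ → (9,22,-5)
river: ρ → (-5,18,17)
river: ρ → (17,16,-6)
river: ρ → (-6,20,11)
river: ρ → (11,24,-2)
river: ρ → (-2,24,11)
river: ρ → (11,20,-6)
river: ρ → (-6,16,17)
river: ρ → (17,18,-5)
river: ρ → (-5,22,9)
river: ρ → (9,14,-13)
river: ρ → (-13,12,10)
ρ-cycle length = 22 (tail of 1 descent step not counted)

22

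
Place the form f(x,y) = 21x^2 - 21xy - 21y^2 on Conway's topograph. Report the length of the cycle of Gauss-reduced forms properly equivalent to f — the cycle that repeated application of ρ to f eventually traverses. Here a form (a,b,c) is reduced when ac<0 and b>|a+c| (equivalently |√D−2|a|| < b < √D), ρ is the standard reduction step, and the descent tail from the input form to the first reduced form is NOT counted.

D = 2205, ⌊√D⌋ = 46
descent: ρ → (-21,21,21)  [lands on river]
river: ρ → (21,21,-21)
ρ-cycle length = 2 (tail of 1 descent step not counted)

2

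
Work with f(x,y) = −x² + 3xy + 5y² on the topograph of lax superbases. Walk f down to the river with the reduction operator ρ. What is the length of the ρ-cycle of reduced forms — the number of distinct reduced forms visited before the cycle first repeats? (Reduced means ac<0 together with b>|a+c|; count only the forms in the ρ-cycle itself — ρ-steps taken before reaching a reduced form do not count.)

D = 29, ⌊√D⌋ = 5
descent: ρ → (5,-3,-1)
descent: ρ → (-1,5,1)  [lands on river]
river: ρ → (1,5,-1)
ρ-cycle length = 2 (tail of 2 descent steps not counted)

2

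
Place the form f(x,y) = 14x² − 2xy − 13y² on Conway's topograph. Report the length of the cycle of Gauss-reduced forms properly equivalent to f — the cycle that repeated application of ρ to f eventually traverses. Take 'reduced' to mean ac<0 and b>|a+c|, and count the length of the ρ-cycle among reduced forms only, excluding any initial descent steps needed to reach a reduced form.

D = 732, ⌊√D⌋ = 27
descent: ρ → (-13,2,14)  [lands on river]
river: ρ → (14,26,-1)
river: ρ → (-1,26,14)
river: ρ → (14,2,-13)
river: ρ → (-13,24,3)
river: ρ → (3,24,-13)
ρ-cycle length = 6 (tail of 1 descent step not counted)

6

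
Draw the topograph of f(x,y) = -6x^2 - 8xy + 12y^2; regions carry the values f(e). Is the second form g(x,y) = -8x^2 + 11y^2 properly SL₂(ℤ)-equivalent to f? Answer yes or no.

D₁ = 352, D₂ = 352
river cycle of f (length 6): (12, 8, -6), (-6, 16, 4), (4, 16, -6), (-6, 8, 12), (12, 16, -2), (-2, 16, 12)
river cycle of g (length 6): (-8, 16, 3), (3, 14, -13), (-13, 12, 4), (4, 12, -13), (-13, 14, 3), (3, 16, -8)
cycles differ ⇒ inequivalent

no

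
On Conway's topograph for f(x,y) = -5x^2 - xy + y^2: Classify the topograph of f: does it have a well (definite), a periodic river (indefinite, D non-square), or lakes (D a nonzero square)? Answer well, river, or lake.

D = b²−4ac = (-1)² − 4·(-5)·1 = 21
D > 0 non-square ⇒ indefinite ⇒ periodic river

river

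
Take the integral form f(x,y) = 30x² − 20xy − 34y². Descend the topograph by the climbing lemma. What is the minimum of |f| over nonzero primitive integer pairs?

descent: ρ → (-34,20,30)  [lands on river]
river: ρ → (30,40,-24)
river: ρ → (-24,56,14)
river: ρ → (14,56,-24)
river: ρ → (-24,40,30)
river: ρ → (30,20,-34)
river: ρ → (-34,48,16)
river: ρ → (16,48,-34)
closes: descent 1, river 8
min |a| on river = 14

14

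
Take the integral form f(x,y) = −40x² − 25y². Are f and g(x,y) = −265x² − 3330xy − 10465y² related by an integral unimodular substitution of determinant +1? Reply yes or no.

D₁ = -4000, D₂ = -4000
f is negative-definite; reduce −f:
−f: flip: (40,0,25)→(25,0,40)
−f: reduced (well bottom): (25,0,40) with a≤c, −a<b≤a
flip sign back: reduced form of f is (-25,0,-40)
g is negative-definite; reduce −g:
−g: translate: b→150 (≡3330 mod 530), so (265,3330,10465)→(265,150,25)
−g: flip: (265,150,25)→(25,-150,265)
−g: translate: b→0 (≡-150 mod 50), so (25,-150,265)→(25,0,40)
−g: reduced (well bottom): (25,0,40) with a≤c, −a<b≤a
flip sign back: reduced form of g is (-25,0,-40)
reduced forms (-25, 0, -40) vs (-25, 0, -40) ⇒ equivalent

yes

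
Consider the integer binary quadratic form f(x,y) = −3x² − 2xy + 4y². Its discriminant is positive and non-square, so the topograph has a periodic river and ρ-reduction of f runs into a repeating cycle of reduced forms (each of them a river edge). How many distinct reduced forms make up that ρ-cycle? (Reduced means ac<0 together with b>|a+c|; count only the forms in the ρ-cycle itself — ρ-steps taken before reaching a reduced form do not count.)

D = 52, ⌊√D⌋ = 7
descent: ρ → (4,2,-3)  [lands on river]
river: ρ → (-3,4,3)
river: ρ → (3,2,-4)
river: ρ → (-4,6,1)
river: ρ → (1,6,-4)
river: ρ → (-4,2,3)
river: ρ → (3,4,-3)
river: ρ → (-3,2,4)
river: ρ → (4,6,-1)
river: ρ → (-1,6,4)
ρ-cycle length = 10 (tail of 1 descent step not counted)

10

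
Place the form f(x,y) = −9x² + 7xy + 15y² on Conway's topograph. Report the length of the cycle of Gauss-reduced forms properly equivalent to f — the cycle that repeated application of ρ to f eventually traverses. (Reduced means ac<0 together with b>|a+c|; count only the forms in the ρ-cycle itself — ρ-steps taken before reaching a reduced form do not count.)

D = 589, ⌊√D⌋ = 24
river: ρ → (15,23,-1)
river: ρ → (-1,23,15)
river: ρ → (15,7,-9)
river: ρ → (-9,11,13)
river: ρ → (13,15,-7)
river: ρ → (-7,13,15)
river: ρ → (15,17,-5)
river: ρ → (-5,23,3)
river: ρ → (3,19,-19)
river: ρ → (-19,19,3)
river: ρ → (3,23,-5)
river: ρ → (-5,17,15)
river: ρ → (15,13,-7)
river: ρ → (-7,15,13)
river: ρ → (13,11,-9)
river: ρ → (-9,7,15)
ρ-cycle length = 16 (tail of 0 descent steps not counted)

16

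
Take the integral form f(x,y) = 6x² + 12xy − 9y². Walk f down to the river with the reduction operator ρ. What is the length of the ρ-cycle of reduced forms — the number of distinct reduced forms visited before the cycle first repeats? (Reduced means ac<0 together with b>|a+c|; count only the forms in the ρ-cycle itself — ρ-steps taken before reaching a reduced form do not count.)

D = 360, ⌊√D⌋ = 18
river: ρ → (-9,6,9)
river: ρ → (9,12,-6)
river: ρ → (-6,12,9)
river: ρ → (9,6,-9)
river: ρ → (-9,12,6)
river: ρ → (6,12,-9)
ρ-cycle length = 6 (tail of 0 descent steps not counted)

6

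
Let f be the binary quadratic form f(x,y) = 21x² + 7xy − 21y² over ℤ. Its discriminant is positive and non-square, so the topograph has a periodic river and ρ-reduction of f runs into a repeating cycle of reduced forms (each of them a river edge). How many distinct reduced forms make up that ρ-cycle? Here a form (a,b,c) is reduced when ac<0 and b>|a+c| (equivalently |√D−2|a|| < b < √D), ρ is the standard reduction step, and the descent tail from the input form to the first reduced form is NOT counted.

D = 1813, ⌊√D⌋ = 42
river: ρ → (-21,35,7)
river: ρ → (7,35,-21)
river: ρ → (-21,7,21)
river: ρ → (21,35,-7)
river: ρ → (-7,35,21)
river: ρ → (21,7,-21)
ρ-cycle length = 6 (tail of 0 descent steps not counted)

6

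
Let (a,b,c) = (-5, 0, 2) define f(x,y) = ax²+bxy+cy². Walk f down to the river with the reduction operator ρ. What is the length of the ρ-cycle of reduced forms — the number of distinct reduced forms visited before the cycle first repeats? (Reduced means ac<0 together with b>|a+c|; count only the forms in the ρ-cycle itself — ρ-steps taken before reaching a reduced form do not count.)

D = 40, ⌊√D⌋ = 6
descent: ρ → (2,4,-3)  [lands on river]
river: ρ → (-3,2,3)
river: ρ → (3,4,-2)
river: ρ → (-2,4,3)
river: ρ → (3,2,-3)
river: ρ → (-3,4,2)
ρ-cycle length = 6 (tail of 1 descent step not counted)

6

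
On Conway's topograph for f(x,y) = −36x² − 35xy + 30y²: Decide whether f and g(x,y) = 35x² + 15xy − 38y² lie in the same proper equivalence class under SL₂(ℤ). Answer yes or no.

D₁ = 5545, D₂ = 5545
river cycle of f (length 74): (30, 35, -36), (-36, 37, 29), (29, 21, -44), (-44, 67, 6), (6, 65, -55), (-55, 45, 16), (16, 51, -46), (-46, 41, 21), (21, 43, -44), (-44, 45, 20), … (64 more)
river cycle of g (length 58): (-38, 61, 12), (12, 59, -43), (-43, 27, 28), (28, 29, -42), (-42, 55, 15), (15, 65, -22), (-22, 67, 12), (12, 53, -57), (-57, 61, 8), (8, 67, -33), … (48 more)
cycles differ ⇒ inequivalent

no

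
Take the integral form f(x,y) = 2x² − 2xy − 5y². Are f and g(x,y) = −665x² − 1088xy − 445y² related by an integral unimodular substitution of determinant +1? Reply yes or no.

D₁ = 44, D₂ = 44
river cycle of f (length 2): (2, 6, -1), (-1, 6, 2)
river cycle of g (length 2): (2, 6, -1), (-1, 6, 2)
cycles coincide ⇒ equivalent

yes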